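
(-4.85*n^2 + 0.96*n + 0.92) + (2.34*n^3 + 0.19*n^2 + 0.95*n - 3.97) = 2.34*n^3 - 4.66*n^2 + 1.91*n - 3.05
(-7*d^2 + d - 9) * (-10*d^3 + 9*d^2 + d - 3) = 70*d^5 - 73*d^4 + 92*d^3 - 59*d^2 - 12*d + 27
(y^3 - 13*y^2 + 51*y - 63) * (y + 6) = y^4 - 7*y^3 - 27*y^2 + 243*y - 378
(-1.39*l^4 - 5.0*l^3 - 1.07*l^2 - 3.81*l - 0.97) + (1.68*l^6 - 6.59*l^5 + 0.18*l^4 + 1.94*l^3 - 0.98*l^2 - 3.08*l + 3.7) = 1.68*l^6 - 6.59*l^5 - 1.21*l^4 - 3.06*l^3 - 2.05*l^2 - 6.89*l + 2.73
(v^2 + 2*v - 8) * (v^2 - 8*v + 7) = v^4 - 6*v^3 - 17*v^2 + 78*v - 56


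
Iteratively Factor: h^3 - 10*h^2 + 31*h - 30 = (h - 2)*(h^2 - 8*h + 15) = (h - 5)*(h - 2)*(h - 3)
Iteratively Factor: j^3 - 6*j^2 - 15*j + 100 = (j + 4)*(j^2 - 10*j + 25) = (j - 5)*(j + 4)*(j - 5)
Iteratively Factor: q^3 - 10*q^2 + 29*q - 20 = (q - 5)*(q^2 - 5*q + 4) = (q - 5)*(q - 4)*(q - 1)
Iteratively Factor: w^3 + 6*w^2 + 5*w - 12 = (w + 4)*(w^2 + 2*w - 3) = (w + 3)*(w + 4)*(w - 1)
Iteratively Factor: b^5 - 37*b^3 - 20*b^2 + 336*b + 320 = (b - 5)*(b^4 + 5*b^3 - 12*b^2 - 80*b - 64) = (b - 5)*(b + 4)*(b^3 + b^2 - 16*b - 16) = (b - 5)*(b + 1)*(b + 4)*(b^2 - 16) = (b - 5)*(b + 1)*(b + 4)^2*(b - 4)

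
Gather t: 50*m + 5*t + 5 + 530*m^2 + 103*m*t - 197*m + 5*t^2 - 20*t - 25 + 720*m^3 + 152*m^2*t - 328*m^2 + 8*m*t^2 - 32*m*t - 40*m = 720*m^3 + 202*m^2 - 187*m + t^2*(8*m + 5) + t*(152*m^2 + 71*m - 15) - 20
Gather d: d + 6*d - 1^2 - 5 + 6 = 7*d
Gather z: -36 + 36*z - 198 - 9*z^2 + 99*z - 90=-9*z^2 + 135*z - 324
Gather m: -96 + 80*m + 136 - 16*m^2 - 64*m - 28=-16*m^2 + 16*m + 12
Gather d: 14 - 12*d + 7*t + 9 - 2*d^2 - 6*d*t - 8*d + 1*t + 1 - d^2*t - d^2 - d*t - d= d^2*(-t - 3) + d*(-7*t - 21) + 8*t + 24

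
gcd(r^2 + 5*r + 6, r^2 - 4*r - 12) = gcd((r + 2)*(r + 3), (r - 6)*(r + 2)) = r + 2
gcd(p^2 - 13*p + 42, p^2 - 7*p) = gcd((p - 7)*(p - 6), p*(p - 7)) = p - 7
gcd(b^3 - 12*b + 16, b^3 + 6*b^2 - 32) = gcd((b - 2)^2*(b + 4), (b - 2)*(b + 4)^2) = b^2 + 2*b - 8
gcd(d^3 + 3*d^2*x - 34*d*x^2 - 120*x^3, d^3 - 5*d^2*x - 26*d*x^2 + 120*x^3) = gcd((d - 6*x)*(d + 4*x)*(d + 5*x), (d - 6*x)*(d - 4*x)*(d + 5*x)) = -d^2 + d*x + 30*x^2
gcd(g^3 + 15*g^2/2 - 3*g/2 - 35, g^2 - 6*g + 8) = g - 2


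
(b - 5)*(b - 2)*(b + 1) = b^3 - 6*b^2 + 3*b + 10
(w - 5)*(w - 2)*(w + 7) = w^3 - 39*w + 70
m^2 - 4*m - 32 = (m - 8)*(m + 4)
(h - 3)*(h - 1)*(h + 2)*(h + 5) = h^4 + 3*h^3 - 15*h^2 - 19*h + 30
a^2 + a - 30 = (a - 5)*(a + 6)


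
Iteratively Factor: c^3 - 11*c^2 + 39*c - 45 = (c - 3)*(c^2 - 8*c + 15) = (c - 5)*(c - 3)*(c - 3)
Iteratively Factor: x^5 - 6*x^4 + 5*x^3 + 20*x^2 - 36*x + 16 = (x - 1)*(x^4 - 5*x^3 + 20*x - 16) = (x - 2)*(x - 1)*(x^3 - 3*x^2 - 6*x + 8) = (x - 4)*(x - 2)*(x - 1)*(x^2 + x - 2) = (x - 4)*(x - 2)*(x - 1)*(x + 2)*(x - 1)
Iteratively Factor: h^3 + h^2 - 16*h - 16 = (h + 1)*(h^2 - 16) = (h - 4)*(h + 1)*(h + 4)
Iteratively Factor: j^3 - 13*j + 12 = (j - 3)*(j^2 + 3*j - 4) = (j - 3)*(j + 4)*(j - 1)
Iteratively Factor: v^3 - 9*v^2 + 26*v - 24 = (v - 3)*(v^2 - 6*v + 8) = (v - 3)*(v - 2)*(v - 4)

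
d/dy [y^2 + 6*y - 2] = 2*y + 6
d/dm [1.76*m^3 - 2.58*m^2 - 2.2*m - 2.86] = 5.28*m^2 - 5.16*m - 2.2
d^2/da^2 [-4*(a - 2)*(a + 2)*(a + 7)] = -24*a - 56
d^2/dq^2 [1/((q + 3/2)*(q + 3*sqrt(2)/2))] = 32*((2*q + 3)^2 + (2*q + 3)*(2*q + 3*sqrt(2)) + (2*q + 3*sqrt(2))^2)/((2*q + 3)^3*(2*q + 3*sqrt(2))^3)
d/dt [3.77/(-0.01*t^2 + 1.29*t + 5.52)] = (0.0754*t - 4.8633)/(-0.01*t^2 + 1.29*t + 5.52)^2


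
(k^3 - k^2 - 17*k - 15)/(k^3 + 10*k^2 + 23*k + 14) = (k^2 - 2*k - 15)/(k^2 + 9*k + 14)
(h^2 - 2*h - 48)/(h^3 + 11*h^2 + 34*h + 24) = (h - 8)/(h^2 + 5*h + 4)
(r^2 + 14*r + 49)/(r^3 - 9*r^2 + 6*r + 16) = (r^2 + 14*r + 49)/(r^3 - 9*r^2 + 6*r + 16)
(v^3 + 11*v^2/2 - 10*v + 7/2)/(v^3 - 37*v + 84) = (2*v^2 - 3*v + 1)/(2*(v^2 - 7*v + 12))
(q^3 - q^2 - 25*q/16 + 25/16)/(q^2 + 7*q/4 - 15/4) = (4*q^2 + q - 5)/(4*(q + 3))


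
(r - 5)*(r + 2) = r^2 - 3*r - 10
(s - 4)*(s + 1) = s^2 - 3*s - 4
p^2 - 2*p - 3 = (p - 3)*(p + 1)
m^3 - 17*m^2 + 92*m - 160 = (m - 8)*(m - 5)*(m - 4)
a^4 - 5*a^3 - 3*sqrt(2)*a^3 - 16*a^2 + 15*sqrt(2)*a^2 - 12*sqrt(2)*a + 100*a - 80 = (a - 4)*(a - 1)*(a - 5*sqrt(2))*(a + 2*sqrt(2))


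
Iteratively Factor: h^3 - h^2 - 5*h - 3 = (h + 1)*(h^2 - 2*h - 3) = (h - 3)*(h + 1)*(h + 1)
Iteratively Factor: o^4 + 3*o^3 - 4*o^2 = (o)*(o^3 + 3*o^2 - 4*o) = o^2*(o^2 + 3*o - 4) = o^2*(o + 4)*(o - 1)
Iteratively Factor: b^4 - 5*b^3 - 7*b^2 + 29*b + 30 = (b + 1)*(b^3 - 6*b^2 - b + 30) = (b - 5)*(b + 1)*(b^2 - b - 6) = (b - 5)*(b - 3)*(b + 1)*(b + 2)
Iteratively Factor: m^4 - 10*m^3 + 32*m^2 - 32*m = (m - 4)*(m^3 - 6*m^2 + 8*m) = (m - 4)*(m - 2)*(m^2 - 4*m) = m*(m - 4)*(m - 2)*(m - 4)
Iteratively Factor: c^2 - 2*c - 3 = (c - 3)*(c + 1)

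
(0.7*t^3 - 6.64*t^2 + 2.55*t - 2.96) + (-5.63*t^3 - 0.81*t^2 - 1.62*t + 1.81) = -4.93*t^3 - 7.45*t^2 + 0.93*t - 1.15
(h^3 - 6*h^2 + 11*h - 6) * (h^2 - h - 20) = h^5 - 7*h^4 - 3*h^3 + 103*h^2 - 214*h + 120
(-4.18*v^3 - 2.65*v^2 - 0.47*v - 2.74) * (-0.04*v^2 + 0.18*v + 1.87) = 0.1672*v^5 - 0.6464*v^4 - 8.2748*v^3 - 4.9305*v^2 - 1.3721*v - 5.1238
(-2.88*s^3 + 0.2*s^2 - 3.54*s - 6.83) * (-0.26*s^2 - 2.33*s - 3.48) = 0.7488*s^5 + 6.6584*s^4 + 10.4768*s^3 + 9.328*s^2 + 28.2331*s + 23.7684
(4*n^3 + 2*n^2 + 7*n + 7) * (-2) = -8*n^3 - 4*n^2 - 14*n - 14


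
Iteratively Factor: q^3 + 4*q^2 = (q + 4)*(q^2) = q*(q + 4)*(q)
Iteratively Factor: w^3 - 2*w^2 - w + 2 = (w - 2)*(w^2 - 1) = (w - 2)*(w - 1)*(w + 1)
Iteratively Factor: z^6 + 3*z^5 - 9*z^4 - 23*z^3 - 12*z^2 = (z)*(z^5 + 3*z^4 - 9*z^3 - 23*z^2 - 12*z) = z*(z + 1)*(z^4 + 2*z^3 - 11*z^2 - 12*z) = z*(z + 1)^2*(z^3 + z^2 - 12*z) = z^2*(z + 1)^2*(z^2 + z - 12) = z^2*(z + 1)^2*(z + 4)*(z - 3)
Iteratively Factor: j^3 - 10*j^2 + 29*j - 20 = (j - 1)*(j^2 - 9*j + 20) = (j - 4)*(j - 1)*(j - 5)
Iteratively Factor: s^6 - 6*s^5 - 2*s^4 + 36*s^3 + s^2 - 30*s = (s - 1)*(s^5 - 5*s^4 - 7*s^3 + 29*s^2 + 30*s) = (s - 5)*(s - 1)*(s^4 - 7*s^2 - 6*s) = s*(s - 5)*(s - 1)*(s^3 - 7*s - 6) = s*(s - 5)*(s - 1)*(s + 2)*(s^2 - 2*s - 3) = s*(s - 5)*(s - 3)*(s - 1)*(s + 2)*(s + 1)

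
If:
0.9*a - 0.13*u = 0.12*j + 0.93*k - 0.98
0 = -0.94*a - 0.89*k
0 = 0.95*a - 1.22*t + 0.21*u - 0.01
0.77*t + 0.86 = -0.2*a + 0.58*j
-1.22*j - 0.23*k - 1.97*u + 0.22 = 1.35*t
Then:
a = -0.48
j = 0.77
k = 0.51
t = -0.41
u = -0.15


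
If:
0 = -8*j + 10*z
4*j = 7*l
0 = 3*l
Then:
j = 0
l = 0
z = 0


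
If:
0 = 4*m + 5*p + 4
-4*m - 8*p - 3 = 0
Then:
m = -17/12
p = 1/3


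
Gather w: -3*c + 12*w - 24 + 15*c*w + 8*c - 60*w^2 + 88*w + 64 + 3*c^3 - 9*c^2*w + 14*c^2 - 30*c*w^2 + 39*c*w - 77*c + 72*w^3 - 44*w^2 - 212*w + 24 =3*c^3 + 14*c^2 - 72*c + 72*w^3 + w^2*(-30*c - 104) + w*(-9*c^2 + 54*c - 112) + 64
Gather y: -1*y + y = 0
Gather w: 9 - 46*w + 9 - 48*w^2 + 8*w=-48*w^2 - 38*w + 18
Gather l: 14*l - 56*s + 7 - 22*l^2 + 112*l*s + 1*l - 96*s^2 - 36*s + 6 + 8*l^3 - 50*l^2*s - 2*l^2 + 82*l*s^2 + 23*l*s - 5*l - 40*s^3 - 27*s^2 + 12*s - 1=8*l^3 + l^2*(-50*s - 24) + l*(82*s^2 + 135*s + 10) - 40*s^3 - 123*s^2 - 80*s + 12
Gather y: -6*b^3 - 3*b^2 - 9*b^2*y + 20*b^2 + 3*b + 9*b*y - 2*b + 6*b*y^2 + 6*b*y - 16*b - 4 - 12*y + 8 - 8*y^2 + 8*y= -6*b^3 + 17*b^2 - 15*b + y^2*(6*b - 8) + y*(-9*b^2 + 15*b - 4) + 4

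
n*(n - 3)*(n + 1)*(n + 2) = n^4 - 7*n^2 - 6*n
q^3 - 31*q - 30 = (q - 6)*(q + 1)*(q + 5)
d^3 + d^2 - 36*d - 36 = (d - 6)*(d + 1)*(d + 6)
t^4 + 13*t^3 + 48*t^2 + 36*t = t*(t + 1)*(t + 6)^2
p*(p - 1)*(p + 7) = p^3 + 6*p^2 - 7*p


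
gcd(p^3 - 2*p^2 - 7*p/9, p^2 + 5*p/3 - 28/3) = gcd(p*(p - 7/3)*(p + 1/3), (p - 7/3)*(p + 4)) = p - 7/3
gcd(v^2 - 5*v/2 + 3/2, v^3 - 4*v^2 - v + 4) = v - 1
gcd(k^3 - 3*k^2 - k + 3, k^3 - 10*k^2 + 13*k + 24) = k^2 - 2*k - 3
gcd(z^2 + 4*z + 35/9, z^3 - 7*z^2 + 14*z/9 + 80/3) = z + 5/3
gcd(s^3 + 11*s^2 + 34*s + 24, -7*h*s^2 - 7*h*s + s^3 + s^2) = s + 1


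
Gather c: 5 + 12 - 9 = 8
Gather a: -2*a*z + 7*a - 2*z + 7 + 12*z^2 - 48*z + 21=a*(7 - 2*z) + 12*z^2 - 50*z + 28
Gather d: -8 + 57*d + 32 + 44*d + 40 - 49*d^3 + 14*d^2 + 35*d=-49*d^3 + 14*d^2 + 136*d + 64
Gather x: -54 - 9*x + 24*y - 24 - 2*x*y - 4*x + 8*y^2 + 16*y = x*(-2*y - 13) + 8*y^2 + 40*y - 78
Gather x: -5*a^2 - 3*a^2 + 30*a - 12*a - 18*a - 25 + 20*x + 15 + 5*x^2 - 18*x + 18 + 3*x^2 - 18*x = -8*a^2 + 8*x^2 - 16*x + 8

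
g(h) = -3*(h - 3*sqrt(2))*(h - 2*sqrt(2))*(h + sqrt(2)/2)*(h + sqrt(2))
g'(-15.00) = 50288.08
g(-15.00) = -199849.88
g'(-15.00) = 50288.08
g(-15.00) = -199849.88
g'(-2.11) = 230.58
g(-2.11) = -91.87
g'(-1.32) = 34.23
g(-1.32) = 4.00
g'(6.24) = -1161.34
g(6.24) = -1087.02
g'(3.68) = -5.74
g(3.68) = 32.12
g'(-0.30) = -54.42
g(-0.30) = -19.34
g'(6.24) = -1161.34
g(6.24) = -1087.02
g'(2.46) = 65.31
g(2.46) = -24.18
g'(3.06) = 54.86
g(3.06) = 13.85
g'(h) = -3*(h - 3*sqrt(2))*(h - 2*sqrt(2))*(h + sqrt(2)/2) - 3*(h - 3*sqrt(2))*(h - 2*sqrt(2))*(h + sqrt(2)) - 3*(h - 3*sqrt(2))*(h + sqrt(2)/2)*(h + sqrt(2)) - 3*(h - 2*sqrt(2))*(h + sqrt(2)/2)*(h + sqrt(2))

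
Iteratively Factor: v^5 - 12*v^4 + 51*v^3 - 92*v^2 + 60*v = (v - 5)*(v^4 - 7*v^3 + 16*v^2 - 12*v) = (v - 5)*(v - 3)*(v^3 - 4*v^2 + 4*v) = v*(v - 5)*(v - 3)*(v^2 - 4*v + 4) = v*(v - 5)*(v - 3)*(v - 2)*(v - 2)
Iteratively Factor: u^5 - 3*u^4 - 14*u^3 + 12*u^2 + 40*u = (u - 2)*(u^4 - u^3 - 16*u^2 - 20*u) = (u - 5)*(u - 2)*(u^3 + 4*u^2 + 4*u) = u*(u - 5)*(u - 2)*(u^2 + 4*u + 4) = u*(u - 5)*(u - 2)*(u + 2)*(u + 2)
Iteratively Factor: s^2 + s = (s)*(s + 1)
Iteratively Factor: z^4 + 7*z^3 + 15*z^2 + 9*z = (z)*(z^3 + 7*z^2 + 15*z + 9) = z*(z + 3)*(z^2 + 4*z + 3) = z*(z + 1)*(z + 3)*(z + 3)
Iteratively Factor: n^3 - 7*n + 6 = (n - 1)*(n^2 + n - 6) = (n - 2)*(n - 1)*(n + 3)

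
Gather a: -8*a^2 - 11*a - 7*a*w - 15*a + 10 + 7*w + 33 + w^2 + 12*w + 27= -8*a^2 + a*(-7*w - 26) + w^2 + 19*w + 70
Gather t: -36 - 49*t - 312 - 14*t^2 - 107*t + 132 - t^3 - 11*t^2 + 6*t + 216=-t^3 - 25*t^2 - 150*t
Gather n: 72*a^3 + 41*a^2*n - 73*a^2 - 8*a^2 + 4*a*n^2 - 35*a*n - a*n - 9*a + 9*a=72*a^3 - 81*a^2 + 4*a*n^2 + n*(41*a^2 - 36*a)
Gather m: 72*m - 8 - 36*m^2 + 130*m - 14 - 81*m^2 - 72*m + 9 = -117*m^2 + 130*m - 13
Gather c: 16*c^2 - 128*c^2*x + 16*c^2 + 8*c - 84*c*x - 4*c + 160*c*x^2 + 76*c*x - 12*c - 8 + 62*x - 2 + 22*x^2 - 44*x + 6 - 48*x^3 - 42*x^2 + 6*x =c^2*(32 - 128*x) + c*(160*x^2 - 8*x - 8) - 48*x^3 - 20*x^2 + 24*x - 4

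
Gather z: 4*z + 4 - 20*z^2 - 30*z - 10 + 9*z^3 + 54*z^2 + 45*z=9*z^3 + 34*z^2 + 19*z - 6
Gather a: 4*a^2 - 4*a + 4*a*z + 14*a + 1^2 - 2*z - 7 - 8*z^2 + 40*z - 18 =4*a^2 + a*(4*z + 10) - 8*z^2 + 38*z - 24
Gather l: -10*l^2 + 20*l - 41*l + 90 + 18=-10*l^2 - 21*l + 108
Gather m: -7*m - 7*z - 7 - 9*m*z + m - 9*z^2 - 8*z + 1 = m*(-9*z - 6) - 9*z^2 - 15*z - 6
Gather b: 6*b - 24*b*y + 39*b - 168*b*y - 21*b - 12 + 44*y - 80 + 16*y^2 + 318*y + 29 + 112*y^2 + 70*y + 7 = b*(24 - 192*y) + 128*y^2 + 432*y - 56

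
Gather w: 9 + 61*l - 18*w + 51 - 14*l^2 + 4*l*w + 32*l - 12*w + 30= -14*l^2 + 93*l + w*(4*l - 30) + 90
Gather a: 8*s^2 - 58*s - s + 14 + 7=8*s^2 - 59*s + 21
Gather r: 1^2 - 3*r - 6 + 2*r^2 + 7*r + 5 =2*r^2 + 4*r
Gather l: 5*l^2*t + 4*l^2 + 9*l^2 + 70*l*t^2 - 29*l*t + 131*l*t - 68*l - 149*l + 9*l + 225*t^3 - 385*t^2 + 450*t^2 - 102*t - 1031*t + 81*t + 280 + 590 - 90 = l^2*(5*t + 13) + l*(70*t^2 + 102*t - 208) + 225*t^3 + 65*t^2 - 1052*t + 780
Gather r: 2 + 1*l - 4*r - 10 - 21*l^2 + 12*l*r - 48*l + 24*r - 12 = -21*l^2 - 47*l + r*(12*l + 20) - 20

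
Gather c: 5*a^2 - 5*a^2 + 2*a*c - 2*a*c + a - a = 0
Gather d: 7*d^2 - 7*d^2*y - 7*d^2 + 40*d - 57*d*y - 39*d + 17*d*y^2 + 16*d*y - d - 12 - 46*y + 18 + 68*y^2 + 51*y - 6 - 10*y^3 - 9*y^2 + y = -7*d^2*y + d*(17*y^2 - 41*y) - 10*y^3 + 59*y^2 + 6*y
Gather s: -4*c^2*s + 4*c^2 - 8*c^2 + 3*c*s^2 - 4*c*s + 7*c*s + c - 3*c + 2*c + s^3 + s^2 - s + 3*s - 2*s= -4*c^2 + s^3 + s^2*(3*c + 1) + s*(-4*c^2 + 3*c)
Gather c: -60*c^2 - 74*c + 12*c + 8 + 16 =-60*c^2 - 62*c + 24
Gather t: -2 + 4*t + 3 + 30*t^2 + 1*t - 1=30*t^2 + 5*t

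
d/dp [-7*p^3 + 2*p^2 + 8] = p*(4 - 21*p)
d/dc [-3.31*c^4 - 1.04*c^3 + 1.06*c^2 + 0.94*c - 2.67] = -13.24*c^3 - 3.12*c^2 + 2.12*c + 0.94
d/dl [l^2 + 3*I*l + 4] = 2*l + 3*I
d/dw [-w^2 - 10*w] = -2*w - 10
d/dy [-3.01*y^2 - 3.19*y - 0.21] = -6.02*y - 3.19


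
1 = 1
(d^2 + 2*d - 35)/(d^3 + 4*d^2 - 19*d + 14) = (d - 5)/(d^2 - 3*d + 2)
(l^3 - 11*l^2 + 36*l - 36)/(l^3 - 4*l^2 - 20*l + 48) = (l - 3)/(l + 4)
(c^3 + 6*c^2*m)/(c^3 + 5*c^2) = (c + 6*m)/(c + 5)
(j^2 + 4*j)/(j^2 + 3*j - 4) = j/(j - 1)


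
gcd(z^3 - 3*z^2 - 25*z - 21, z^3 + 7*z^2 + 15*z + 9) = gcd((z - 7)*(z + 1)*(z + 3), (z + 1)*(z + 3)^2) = z^2 + 4*z + 3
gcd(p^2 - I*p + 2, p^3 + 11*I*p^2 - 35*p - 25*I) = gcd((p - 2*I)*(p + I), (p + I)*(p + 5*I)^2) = p + I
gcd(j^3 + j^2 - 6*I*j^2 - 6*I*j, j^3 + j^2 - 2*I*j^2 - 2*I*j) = j^2 + j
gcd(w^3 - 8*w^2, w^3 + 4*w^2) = w^2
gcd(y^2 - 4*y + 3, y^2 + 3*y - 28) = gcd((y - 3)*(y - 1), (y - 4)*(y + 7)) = 1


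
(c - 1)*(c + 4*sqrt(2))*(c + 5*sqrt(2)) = c^3 - c^2 + 9*sqrt(2)*c^2 - 9*sqrt(2)*c + 40*c - 40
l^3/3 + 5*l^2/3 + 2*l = l*(l/3 + 1)*(l + 2)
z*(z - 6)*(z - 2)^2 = z^4 - 10*z^3 + 28*z^2 - 24*z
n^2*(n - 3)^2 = n^4 - 6*n^3 + 9*n^2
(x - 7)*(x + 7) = x^2 - 49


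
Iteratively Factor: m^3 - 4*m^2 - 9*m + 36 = (m + 3)*(m^2 - 7*m + 12) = (m - 4)*(m + 3)*(m - 3)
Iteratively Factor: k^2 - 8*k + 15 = (k - 3)*(k - 5)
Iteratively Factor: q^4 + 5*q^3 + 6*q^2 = (q)*(q^3 + 5*q^2 + 6*q) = q*(q + 2)*(q^2 + 3*q) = q^2*(q + 2)*(q + 3)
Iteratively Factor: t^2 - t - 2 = (t + 1)*(t - 2)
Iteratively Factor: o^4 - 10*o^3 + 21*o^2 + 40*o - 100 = (o - 5)*(o^3 - 5*o^2 - 4*o + 20) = (o - 5)^2*(o^2 - 4) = (o - 5)^2*(o - 2)*(o + 2)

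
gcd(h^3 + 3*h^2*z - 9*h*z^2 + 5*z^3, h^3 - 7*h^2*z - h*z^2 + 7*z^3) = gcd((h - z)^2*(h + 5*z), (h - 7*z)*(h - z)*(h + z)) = -h + z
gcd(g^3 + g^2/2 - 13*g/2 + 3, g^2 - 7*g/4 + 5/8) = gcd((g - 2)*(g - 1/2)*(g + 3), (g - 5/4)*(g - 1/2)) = g - 1/2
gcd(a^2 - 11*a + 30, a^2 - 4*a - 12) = a - 6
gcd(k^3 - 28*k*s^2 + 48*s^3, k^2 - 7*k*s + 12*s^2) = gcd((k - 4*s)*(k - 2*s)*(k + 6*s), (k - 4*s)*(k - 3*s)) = -k + 4*s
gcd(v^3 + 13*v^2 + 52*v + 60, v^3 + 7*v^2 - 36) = v + 6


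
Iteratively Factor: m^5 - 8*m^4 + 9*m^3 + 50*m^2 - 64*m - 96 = (m - 3)*(m^4 - 5*m^3 - 6*m^2 + 32*m + 32) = (m - 3)*(m + 2)*(m^3 - 7*m^2 + 8*m + 16) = (m - 4)*(m - 3)*(m + 2)*(m^2 - 3*m - 4) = (m - 4)^2*(m - 3)*(m + 2)*(m + 1)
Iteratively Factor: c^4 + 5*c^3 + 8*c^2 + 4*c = (c + 1)*(c^3 + 4*c^2 + 4*c) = (c + 1)*(c + 2)*(c^2 + 2*c) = (c + 1)*(c + 2)^2*(c)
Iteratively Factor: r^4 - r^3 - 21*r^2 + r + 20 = (r + 4)*(r^3 - 5*r^2 - r + 5) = (r - 1)*(r + 4)*(r^2 - 4*r - 5) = (r - 1)*(r + 1)*(r + 4)*(r - 5)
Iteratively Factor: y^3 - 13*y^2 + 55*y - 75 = (y - 5)*(y^2 - 8*y + 15) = (y - 5)*(y - 3)*(y - 5)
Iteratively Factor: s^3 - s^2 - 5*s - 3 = (s + 1)*(s^2 - 2*s - 3) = (s + 1)^2*(s - 3)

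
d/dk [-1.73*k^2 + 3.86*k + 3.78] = 3.86 - 3.46*k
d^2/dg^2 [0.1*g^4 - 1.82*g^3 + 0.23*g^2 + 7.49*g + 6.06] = 1.2*g^2 - 10.92*g + 0.46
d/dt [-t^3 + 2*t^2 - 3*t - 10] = -3*t^2 + 4*t - 3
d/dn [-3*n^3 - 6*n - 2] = -9*n^2 - 6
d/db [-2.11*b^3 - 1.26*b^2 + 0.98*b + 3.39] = -6.33*b^2 - 2.52*b + 0.98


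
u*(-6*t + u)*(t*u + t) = -6*t^2*u^2 - 6*t^2*u + t*u^3 + t*u^2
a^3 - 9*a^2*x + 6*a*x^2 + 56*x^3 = (a - 7*x)*(a - 4*x)*(a + 2*x)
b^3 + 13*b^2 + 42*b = b*(b + 6)*(b + 7)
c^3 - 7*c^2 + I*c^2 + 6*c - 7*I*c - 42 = (c - 7)*(c - 2*I)*(c + 3*I)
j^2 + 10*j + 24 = (j + 4)*(j + 6)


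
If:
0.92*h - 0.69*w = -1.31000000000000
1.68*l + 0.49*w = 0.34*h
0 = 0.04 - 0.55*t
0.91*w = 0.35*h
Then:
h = -2.00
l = -0.18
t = 0.07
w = -0.77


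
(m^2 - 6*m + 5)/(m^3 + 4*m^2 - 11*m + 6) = (m - 5)/(m^2 + 5*m - 6)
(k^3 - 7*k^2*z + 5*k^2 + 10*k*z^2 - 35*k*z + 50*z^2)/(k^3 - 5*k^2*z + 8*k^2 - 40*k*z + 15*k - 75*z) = (k - 2*z)/(k + 3)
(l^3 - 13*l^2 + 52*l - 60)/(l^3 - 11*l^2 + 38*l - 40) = (l - 6)/(l - 4)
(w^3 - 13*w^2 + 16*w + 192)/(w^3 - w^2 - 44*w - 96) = (w - 8)/(w + 4)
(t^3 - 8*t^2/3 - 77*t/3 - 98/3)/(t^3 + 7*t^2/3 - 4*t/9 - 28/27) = 9*(t^2 - 5*t - 14)/(9*t^2 - 4)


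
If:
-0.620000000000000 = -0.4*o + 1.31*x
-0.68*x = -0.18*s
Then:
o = 3.275*x + 1.55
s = 3.77777777777778*x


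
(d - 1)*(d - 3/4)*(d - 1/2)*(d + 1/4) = d^4 - 2*d^3 + 17*d^2/16 + d/32 - 3/32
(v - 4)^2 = v^2 - 8*v + 16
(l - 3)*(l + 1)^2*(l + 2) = l^4 + l^3 - 7*l^2 - 13*l - 6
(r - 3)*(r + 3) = r^2 - 9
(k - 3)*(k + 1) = k^2 - 2*k - 3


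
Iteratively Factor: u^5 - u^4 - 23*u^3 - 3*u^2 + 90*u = (u - 2)*(u^4 + u^3 - 21*u^2 - 45*u) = u*(u - 2)*(u^3 + u^2 - 21*u - 45) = u*(u - 2)*(u + 3)*(u^2 - 2*u - 15) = u*(u - 2)*(u + 3)^2*(u - 5)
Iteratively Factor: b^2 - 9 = (b - 3)*(b + 3)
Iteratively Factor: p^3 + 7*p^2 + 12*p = (p + 4)*(p^2 + 3*p) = (p + 3)*(p + 4)*(p)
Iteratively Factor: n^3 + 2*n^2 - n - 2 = (n + 1)*(n^2 + n - 2) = (n - 1)*(n + 1)*(n + 2)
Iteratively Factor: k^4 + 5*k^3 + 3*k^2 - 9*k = (k - 1)*(k^3 + 6*k^2 + 9*k) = k*(k - 1)*(k^2 + 6*k + 9) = k*(k - 1)*(k + 3)*(k + 3)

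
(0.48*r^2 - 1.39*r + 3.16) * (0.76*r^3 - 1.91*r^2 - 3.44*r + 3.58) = 0.3648*r^5 - 1.9732*r^4 + 3.4053*r^3 + 0.464399999999999*r^2 - 15.8466*r + 11.3128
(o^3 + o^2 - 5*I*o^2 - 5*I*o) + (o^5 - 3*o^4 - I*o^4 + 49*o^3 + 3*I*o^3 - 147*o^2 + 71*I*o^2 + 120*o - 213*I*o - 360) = o^5 - 3*o^4 - I*o^4 + 50*o^3 + 3*I*o^3 - 146*o^2 + 66*I*o^2 + 120*o - 218*I*o - 360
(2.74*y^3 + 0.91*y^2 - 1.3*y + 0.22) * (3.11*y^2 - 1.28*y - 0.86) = 8.5214*y^5 - 0.677100000000001*y^4 - 7.5642*y^3 + 1.5656*y^2 + 0.8364*y - 0.1892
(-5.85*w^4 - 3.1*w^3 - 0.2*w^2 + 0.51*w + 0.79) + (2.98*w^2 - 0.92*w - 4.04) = -5.85*w^4 - 3.1*w^3 + 2.78*w^2 - 0.41*w - 3.25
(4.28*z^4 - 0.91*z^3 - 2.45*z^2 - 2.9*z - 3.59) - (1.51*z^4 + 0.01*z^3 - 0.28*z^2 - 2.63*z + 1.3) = 2.77*z^4 - 0.92*z^3 - 2.17*z^2 - 0.27*z - 4.89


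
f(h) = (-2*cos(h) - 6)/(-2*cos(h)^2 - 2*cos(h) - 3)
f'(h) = (-4*sin(h)*cos(h) - 2*sin(h))*(-2*cos(h) - 6)/(-2*cos(h)^2 - 2*cos(h) - 3)^2 + 2*sin(h)/(-2*cos(h)^2 - 2*cos(h) - 3) = 2*(12*cos(h) + cos(2*h) + 4)*sin(h)/(2*cos(h) + cos(2*h) + 4)^2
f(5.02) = 1.74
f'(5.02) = -0.91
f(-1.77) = 2.09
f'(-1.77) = -0.19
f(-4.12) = 1.95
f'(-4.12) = -0.81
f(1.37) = 1.84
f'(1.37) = 0.89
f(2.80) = 1.42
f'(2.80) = -0.52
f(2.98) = 1.35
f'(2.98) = -0.25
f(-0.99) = 1.51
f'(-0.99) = -0.77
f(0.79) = 1.37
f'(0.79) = 0.61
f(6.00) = 1.17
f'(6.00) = -0.20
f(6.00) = 1.17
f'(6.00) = -0.20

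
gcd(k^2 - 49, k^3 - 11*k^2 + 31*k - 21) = k - 7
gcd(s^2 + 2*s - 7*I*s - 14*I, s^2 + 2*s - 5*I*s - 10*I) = s + 2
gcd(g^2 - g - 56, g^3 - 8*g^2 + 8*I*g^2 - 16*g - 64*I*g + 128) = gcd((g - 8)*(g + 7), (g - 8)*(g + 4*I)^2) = g - 8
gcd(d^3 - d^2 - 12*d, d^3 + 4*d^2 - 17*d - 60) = d^2 - d - 12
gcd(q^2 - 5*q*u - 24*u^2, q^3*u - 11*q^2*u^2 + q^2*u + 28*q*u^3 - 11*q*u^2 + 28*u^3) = 1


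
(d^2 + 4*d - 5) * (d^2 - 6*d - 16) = d^4 - 2*d^3 - 45*d^2 - 34*d + 80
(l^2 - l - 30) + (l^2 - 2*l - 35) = 2*l^2 - 3*l - 65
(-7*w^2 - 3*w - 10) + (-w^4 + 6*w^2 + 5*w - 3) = -w^4 - w^2 + 2*w - 13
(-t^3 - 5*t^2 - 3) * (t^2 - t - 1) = -t^5 - 4*t^4 + 6*t^3 + 2*t^2 + 3*t + 3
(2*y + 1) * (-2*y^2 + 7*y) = -4*y^3 + 12*y^2 + 7*y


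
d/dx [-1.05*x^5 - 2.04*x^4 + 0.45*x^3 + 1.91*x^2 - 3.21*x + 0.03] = -5.25*x^4 - 8.16*x^3 + 1.35*x^2 + 3.82*x - 3.21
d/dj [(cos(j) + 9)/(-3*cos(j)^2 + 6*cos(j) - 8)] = (3*sin(j)^2 - 54*cos(j) + 59)*sin(j)/(3*cos(j)^2 - 6*cos(j) + 8)^2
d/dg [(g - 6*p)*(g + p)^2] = (g + p)*(3*g - 11*p)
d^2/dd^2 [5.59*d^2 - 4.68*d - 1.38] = 11.1800000000000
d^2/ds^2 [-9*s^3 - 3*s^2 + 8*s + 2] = -54*s - 6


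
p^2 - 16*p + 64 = (p - 8)^2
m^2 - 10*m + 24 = (m - 6)*(m - 4)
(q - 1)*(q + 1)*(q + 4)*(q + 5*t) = q^4 + 5*q^3*t + 4*q^3 + 20*q^2*t - q^2 - 5*q*t - 4*q - 20*t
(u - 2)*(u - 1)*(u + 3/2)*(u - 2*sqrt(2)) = u^4 - 2*sqrt(2)*u^3 - 3*u^3/2 - 5*u^2/2 + 3*sqrt(2)*u^2 + 3*u + 5*sqrt(2)*u - 6*sqrt(2)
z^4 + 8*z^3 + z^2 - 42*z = z*(z - 2)*(z + 3)*(z + 7)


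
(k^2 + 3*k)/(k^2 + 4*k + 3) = k/(k + 1)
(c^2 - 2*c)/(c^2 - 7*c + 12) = c*(c - 2)/(c^2 - 7*c + 12)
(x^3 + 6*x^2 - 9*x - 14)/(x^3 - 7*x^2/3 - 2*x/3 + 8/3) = 3*(x + 7)/(3*x - 4)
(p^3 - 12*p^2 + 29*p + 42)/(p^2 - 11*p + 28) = (p^2 - 5*p - 6)/(p - 4)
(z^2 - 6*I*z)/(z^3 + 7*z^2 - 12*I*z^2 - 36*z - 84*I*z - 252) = z/(z^2 + z*(7 - 6*I) - 42*I)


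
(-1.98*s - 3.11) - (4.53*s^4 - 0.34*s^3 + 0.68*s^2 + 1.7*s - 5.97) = -4.53*s^4 + 0.34*s^3 - 0.68*s^2 - 3.68*s + 2.86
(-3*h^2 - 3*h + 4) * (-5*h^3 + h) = 15*h^5 + 15*h^4 - 23*h^3 - 3*h^2 + 4*h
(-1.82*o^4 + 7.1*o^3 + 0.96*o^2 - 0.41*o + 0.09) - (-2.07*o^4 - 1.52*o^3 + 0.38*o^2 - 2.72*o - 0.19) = 0.25*o^4 + 8.62*o^3 + 0.58*o^2 + 2.31*o + 0.28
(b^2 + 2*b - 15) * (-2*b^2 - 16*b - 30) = -2*b^4 - 20*b^3 - 32*b^2 + 180*b + 450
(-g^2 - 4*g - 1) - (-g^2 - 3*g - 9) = 8 - g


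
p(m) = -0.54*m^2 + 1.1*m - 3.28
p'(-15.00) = 17.30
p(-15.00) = -141.28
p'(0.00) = 1.10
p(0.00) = -3.28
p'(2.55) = -1.65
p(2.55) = -3.99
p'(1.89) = -0.94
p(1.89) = -3.13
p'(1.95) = -1.01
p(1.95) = -3.19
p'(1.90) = -0.95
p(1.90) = -3.14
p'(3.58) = -2.77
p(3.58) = -6.26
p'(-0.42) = 1.55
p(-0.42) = -3.84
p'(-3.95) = 5.37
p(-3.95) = -16.05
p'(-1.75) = 2.99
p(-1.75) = -6.86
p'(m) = 1.1 - 1.08*m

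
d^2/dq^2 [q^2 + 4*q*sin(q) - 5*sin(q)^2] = -4*q*sin(q) + 20*sin(q)^2 + 8*cos(q) - 8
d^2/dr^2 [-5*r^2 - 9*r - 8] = -10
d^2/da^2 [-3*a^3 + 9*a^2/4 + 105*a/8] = 9/2 - 18*a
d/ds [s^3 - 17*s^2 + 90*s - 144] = 3*s^2 - 34*s + 90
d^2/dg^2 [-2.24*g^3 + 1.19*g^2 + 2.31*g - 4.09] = 2.38 - 13.44*g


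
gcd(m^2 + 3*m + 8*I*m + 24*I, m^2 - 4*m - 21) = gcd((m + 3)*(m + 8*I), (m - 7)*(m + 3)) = m + 3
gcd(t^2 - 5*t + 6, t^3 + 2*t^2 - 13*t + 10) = t - 2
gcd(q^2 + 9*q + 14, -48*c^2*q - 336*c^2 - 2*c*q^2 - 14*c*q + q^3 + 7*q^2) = q + 7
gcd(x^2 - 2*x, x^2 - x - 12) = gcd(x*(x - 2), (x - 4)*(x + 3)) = 1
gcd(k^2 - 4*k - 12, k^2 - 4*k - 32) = 1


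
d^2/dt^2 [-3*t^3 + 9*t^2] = 18 - 18*t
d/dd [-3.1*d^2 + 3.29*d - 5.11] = 3.29 - 6.2*d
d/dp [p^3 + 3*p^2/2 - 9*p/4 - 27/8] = 3*p^2 + 3*p - 9/4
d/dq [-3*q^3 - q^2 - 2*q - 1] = -9*q^2 - 2*q - 2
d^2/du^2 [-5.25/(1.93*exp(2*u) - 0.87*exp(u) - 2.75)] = (5.25*(3.86*exp(u) - 0.87)*(7.72*exp(u) - 1.74)*exp(u) + (40.53*exp(u) - 4.5675)*(-1.93*exp(2*u) + 0.87*exp(u) + 2.75))*exp(u)/(-1.93*exp(2*u) + 0.87*exp(u) + 2.75)^3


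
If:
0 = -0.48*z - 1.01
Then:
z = -2.10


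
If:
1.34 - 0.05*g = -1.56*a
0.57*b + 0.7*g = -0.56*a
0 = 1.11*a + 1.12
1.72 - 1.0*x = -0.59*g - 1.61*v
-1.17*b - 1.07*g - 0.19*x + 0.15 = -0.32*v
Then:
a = -1.01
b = 6.74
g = -4.68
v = 179.37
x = 287.74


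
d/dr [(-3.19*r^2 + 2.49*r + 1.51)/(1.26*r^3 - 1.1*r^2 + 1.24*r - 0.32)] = (4.0194*r^4 - 6.2748*r^3 - 6.9244*r^2 + 5.3636*r - 2.6692)/(1.5876*r^6 - 2.772*r^5 + 4.3348*r^4 - 3.5344*r^3 + 2.2416*r^2 - 0.7936*r + 0.1024)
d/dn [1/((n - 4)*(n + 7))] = (-2*n - 3)/(n^4 + 6*n^3 - 47*n^2 - 168*n + 784)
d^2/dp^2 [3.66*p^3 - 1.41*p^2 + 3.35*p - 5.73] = 21.96*p - 2.82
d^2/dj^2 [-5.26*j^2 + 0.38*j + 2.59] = -10.5200000000000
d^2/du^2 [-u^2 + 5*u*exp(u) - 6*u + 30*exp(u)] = 5*u*exp(u) + 40*exp(u) - 2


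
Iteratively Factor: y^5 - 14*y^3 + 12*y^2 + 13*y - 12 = (y + 1)*(y^4 - y^3 - 13*y^2 + 25*y - 12) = (y - 3)*(y + 1)*(y^3 + 2*y^2 - 7*y + 4) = (y - 3)*(y + 1)*(y + 4)*(y^2 - 2*y + 1) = (y - 3)*(y - 1)*(y + 1)*(y + 4)*(y - 1)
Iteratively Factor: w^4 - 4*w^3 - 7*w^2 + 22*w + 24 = (w - 4)*(w^3 - 7*w - 6) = (w - 4)*(w + 1)*(w^2 - w - 6) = (w - 4)*(w - 3)*(w + 1)*(w + 2)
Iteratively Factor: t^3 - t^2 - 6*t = (t + 2)*(t^2 - 3*t) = (t - 3)*(t + 2)*(t)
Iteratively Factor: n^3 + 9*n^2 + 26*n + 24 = (n + 3)*(n^2 + 6*n + 8) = (n + 3)*(n + 4)*(n + 2)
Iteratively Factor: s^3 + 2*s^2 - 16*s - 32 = (s + 4)*(s^2 - 2*s - 8) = (s + 2)*(s + 4)*(s - 4)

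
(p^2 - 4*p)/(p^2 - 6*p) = (p - 4)/(p - 6)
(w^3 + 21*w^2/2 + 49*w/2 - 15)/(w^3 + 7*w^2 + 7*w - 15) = (w^2 + 11*w/2 - 3)/(w^2 + 2*w - 3)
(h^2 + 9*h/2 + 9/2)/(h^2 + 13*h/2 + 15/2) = (h + 3)/(h + 5)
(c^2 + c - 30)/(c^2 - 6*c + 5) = (c + 6)/(c - 1)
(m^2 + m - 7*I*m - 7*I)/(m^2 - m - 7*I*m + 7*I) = (m + 1)/(m - 1)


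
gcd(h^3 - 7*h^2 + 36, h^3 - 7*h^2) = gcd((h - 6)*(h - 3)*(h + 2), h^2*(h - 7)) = 1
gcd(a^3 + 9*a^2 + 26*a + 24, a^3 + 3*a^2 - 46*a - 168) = a + 4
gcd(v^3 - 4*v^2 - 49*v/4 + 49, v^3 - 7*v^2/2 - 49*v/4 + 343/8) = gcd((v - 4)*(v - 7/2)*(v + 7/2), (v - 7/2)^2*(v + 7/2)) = v^2 - 49/4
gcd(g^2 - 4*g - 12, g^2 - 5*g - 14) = g + 2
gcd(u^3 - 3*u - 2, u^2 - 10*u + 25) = 1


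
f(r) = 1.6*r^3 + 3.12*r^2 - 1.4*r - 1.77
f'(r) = 4.8*r^2 + 6.24*r - 1.4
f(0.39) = -1.75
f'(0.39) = 1.76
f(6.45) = 548.34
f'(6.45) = 238.54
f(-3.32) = -21.28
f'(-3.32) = 30.79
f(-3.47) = -26.20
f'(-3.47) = 34.74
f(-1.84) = 1.40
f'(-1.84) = 3.37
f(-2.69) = -6.57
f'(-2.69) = 16.55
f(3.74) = 120.34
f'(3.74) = 89.08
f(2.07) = 22.89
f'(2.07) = 32.08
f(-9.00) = -902.85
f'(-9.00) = 331.24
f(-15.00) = -4678.77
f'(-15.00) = 985.00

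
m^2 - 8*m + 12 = (m - 6)*(m - 2)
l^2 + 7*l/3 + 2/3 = (l + 1/3)*(l + 2)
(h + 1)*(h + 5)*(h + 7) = h^3 + 13*h^2 + 47*h + 35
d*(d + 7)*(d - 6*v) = d^3 - 6*d^2*v + 7*d^2 - 42*d*v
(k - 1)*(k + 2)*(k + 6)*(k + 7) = k^4 + 14*k^3 + 53*k^2 + 16*k - 84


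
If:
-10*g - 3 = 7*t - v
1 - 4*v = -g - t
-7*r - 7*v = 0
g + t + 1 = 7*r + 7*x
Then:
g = 4/3 - 63*x/11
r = -7*x/11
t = 91*x/11 - 7/3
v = 7*x/11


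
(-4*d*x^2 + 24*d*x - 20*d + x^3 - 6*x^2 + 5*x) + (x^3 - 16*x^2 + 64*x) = -4*d*x^2 + 24*d*x - 20*d + 2*x^3 - 22*x^2 + 69*x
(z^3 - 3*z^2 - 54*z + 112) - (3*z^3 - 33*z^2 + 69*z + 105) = -2*z^3 + 30*z^2 - 123*z + 7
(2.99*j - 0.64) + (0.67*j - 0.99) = 3.66*j - 1.63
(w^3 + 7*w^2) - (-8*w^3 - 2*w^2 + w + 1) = 9*w^3 + 9*w^2 - w - 1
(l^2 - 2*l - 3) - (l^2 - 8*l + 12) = 6*l - 15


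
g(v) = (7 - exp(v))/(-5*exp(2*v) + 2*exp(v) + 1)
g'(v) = (7 - exp(v))*(10*exp(2*v) - 2*exp(v))/(-5*exp(2*v) + 2*exp(v) + 1)^2 - exp(v)/(-5*exp(2*v) + 2*exp(v) + 1) = 5*(-exp(2*v) + 14*exp(v) - 3)*exp(v)/(25*exp(4*v) - 20*exp(3*v) - 6*exp(2*v) + 4*exp(v) + 1)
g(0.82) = -0.23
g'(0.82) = 0.66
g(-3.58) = 6.63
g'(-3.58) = -0.33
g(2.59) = 0.01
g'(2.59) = 0.00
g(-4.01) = 6.75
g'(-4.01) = -0.23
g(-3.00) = 6.39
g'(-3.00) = -0.49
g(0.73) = -0.30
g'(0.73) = 0.84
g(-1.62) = 5.67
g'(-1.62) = -0.18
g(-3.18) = 6.48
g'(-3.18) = -0.44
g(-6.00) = 6.96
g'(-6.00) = -0.04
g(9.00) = 0.00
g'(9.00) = 0.00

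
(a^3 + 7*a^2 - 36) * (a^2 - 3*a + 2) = a^5 + 4*a^4 - 19*a^3 - 22*a^2 + 108*a - 72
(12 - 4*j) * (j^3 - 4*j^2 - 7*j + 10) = -4*j^4 + 28*j^3 - 20*j^2 - 124*j + 120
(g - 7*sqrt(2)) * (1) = g - 7*sqrt(2)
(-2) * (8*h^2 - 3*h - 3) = -16*h^2 + 6*h + 6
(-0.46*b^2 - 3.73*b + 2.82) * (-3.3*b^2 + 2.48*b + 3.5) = 1.518*b^4 + 11.1682*b^3 - 20.1664*b^2 - 6.0614*b + 9.87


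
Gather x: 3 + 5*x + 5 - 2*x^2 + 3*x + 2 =-2*x^2 + 8*x + 10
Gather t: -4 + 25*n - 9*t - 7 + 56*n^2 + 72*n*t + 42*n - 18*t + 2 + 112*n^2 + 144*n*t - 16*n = 168*n^2 + 51*n + t*(216*n - 27) - 9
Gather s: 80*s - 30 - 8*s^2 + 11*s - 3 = -8*s^2 + 91*s - 33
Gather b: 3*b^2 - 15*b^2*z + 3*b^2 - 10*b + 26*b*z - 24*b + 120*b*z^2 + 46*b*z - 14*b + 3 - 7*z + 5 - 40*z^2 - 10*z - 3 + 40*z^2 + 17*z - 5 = b^2*(6 - 15*z) + b*(120*z^2 + 72*z - 48)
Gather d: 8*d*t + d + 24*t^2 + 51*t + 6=d*(8*t + 1) + 24*t^2 + 51*t + 6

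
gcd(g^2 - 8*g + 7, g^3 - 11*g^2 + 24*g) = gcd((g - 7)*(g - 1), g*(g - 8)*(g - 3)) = 1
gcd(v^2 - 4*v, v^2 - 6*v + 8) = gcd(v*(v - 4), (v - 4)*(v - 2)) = v - 4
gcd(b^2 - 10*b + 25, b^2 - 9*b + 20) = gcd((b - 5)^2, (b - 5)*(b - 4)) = b - 5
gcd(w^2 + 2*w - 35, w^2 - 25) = w - 5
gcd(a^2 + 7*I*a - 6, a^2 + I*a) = a + I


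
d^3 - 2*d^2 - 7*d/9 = d*(d - 7/3)*(d + 1/3)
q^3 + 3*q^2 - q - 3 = (q - 1)*(q + 1)*(q + 3)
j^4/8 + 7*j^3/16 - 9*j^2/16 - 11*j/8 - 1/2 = (j/4 + 1)*(j/2 + 1/2)*(j - 2)*(j + 1/2)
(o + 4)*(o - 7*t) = o^2 - 7*o*t + 4*o - 28*t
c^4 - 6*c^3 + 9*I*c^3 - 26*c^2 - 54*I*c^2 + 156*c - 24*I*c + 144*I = (c - 6)*(c + 2*I)*(c + 3*I)*(c + 4*I)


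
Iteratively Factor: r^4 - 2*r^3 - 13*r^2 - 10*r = (r + 1)*(r^3 - 3*r^2 - 10*r) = r*(r + 1)*(r^2 - 3*r - 10) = r*(r + 1)*(r + 2)*(r - 5)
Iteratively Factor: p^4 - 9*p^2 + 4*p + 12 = (p + 3)*(p^3 - 3*p^2 + 4) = (p - 2)*(p + 3)*(p^2 - p - 2) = (p - 2)*(p + 1)*(p + 3)*(p - 2)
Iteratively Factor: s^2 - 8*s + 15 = (s - 5)*(s - 3)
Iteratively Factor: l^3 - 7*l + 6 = (l + 3)*(l^2 - 3*l + 2) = (l - 2)*(l + 3)*(l - 1)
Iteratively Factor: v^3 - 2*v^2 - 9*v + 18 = (v - 3)*(v^2 + v - 6) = (v - 3)*(v + 3)*(v - 2)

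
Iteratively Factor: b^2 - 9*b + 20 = (b - 4)*(b - 5)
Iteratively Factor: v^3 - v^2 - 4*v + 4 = (v - 1)*(v^2 - 4) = (v - 1)*(v + 2)*(v - 2)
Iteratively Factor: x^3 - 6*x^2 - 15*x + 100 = (x - 5)*(x^2 - x - 20) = (x - 5)*(x + 4)*(x - 5)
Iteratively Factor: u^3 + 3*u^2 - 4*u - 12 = (u + 2)*(u^2 + u - 6) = (u + 2)*(u + 3)*(u - 2)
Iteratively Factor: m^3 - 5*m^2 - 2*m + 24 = (m - 3)*(m^2 - 2*m - 8) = (m - 3)*(m + 2)*(m - 4)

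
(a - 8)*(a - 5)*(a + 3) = a^3 - 10*a^2 + a + 120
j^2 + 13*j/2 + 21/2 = (j + 3)*(j + 7/2)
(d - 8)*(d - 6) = d^2 - 14*d + 48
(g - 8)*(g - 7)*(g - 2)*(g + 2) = g^4 - 15*g^3 + 52*g^2 + 60*g - 224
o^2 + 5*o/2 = o*(o + 5/2)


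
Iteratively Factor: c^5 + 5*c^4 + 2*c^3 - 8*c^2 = (c + 4)*(c^4 + c^3 - 2*c^2) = (c + 2)*(c + 4)*(c^3 - c^2) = (c - 1)*(c + 2)*(c + 4)*(c^2) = c*(c - 1)*(c + 2)*(c + 4)*(c)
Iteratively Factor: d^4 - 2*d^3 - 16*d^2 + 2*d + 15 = (d - 5)*(d^3 + 3*d^2 - d - 3) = (d - 5)*(d + 3)*(d^2 - 1) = (d - 5)*(d + 1)*(d + 3)*(d - 1)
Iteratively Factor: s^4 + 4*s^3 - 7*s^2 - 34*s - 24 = (s - 3)*(s^3 + 7*s^2 + 14*s + 8) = (s - 3)*(s + 4)*(s^2 + 3*s + 2) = (s - 3)*(s + 2)*(s + 4)*(s + 1)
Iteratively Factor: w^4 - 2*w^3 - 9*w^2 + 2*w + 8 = (w + 2)*(w^3 - 4*w^2 - w + 4) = (w - 1)*(w + 2)*(w^2 - 3*w - 4) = (w - 1)*(w + 1)*(w + 2)*(w - 4)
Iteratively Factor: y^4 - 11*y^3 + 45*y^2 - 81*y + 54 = (y - 3)*(y^3 - 8*y^2 + 21*y - 18) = (y - 3)*(y - 2)*(y^2 - 6*y + 9) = (y - 3)^2*(y - 2)*(y - 3)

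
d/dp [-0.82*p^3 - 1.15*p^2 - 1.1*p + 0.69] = -2.46*p^2 - 2.3*p - 1.1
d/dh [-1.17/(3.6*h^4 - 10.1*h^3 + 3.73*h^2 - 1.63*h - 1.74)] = (16.848*h^3 - 35.451*h^2 + 8.7282*h - 1.9071)/(-3.6*h^4 + 10.1*h^3 - 3.73*h^2 + 1.63*h + 1.74)^2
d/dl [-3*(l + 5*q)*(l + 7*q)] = -6*l - 36*q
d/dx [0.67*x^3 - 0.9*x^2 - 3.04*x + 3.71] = 2.01*x^2 - 1.8*x - 3.04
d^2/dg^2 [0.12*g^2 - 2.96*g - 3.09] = 0.240000000000000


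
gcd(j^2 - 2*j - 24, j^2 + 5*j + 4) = j + 4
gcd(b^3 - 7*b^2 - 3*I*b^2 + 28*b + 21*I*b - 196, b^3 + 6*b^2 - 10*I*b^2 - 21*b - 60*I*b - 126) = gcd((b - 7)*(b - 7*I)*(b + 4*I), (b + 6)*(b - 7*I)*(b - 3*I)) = b - 7*I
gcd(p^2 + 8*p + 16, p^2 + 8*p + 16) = p^2 + 8*p + 16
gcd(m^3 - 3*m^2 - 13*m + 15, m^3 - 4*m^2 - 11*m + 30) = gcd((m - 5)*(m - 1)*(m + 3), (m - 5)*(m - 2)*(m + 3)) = m^2 - 2*m - 15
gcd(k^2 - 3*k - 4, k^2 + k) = k + 1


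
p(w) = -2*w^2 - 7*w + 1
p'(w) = -4*w - 7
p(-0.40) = 3.48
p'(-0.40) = -5.40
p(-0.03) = 1.21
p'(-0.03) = -6.88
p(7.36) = -158.86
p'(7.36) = -36.44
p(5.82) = -107.48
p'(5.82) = -30.28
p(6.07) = -115.18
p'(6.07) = -31.28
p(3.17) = -41.29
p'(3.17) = -19.68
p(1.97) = -20.55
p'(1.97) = -14.88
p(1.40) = -12.72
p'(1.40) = -12.60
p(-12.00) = -203.00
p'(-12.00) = 41.00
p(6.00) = -113.00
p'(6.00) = -31.00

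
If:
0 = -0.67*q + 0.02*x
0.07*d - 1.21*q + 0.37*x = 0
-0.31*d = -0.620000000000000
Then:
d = 2.00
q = -0.01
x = -0.42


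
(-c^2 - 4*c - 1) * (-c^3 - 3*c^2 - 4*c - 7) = c^5 + 7*c^4 + 17*c^3 + 26*c^2 + 32*c + 7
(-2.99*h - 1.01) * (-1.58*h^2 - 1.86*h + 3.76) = 4.7242*h^3 + 7.1572*h^2 - 9.3638*h - 3.7976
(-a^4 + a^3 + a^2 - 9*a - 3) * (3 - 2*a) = 2*a^5 - 5*a^4 + a^3 + 21*a^2 - 21*a - 9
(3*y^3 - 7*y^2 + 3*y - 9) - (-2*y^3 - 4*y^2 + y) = 5*y^3 - 3*y^2 + 2*y - 9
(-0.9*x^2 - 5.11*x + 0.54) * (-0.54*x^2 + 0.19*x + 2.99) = 0.486*x^4 + 2.5884*x^3 - 3.9535*x^2 - 15.1763*x + 1.6146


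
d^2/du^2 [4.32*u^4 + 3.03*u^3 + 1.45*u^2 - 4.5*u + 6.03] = 51.84*u^2 + 18.18*u + 2.9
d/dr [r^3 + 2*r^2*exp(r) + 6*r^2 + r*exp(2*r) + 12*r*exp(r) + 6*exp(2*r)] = 2*r^2*exp(r) + 3*r^2 + 2*r*exp(2*r) + 16*r*exp(r) + 12*r + 13*exp(2*r) + 12*exp(r)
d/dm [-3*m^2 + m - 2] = 1 - 6*m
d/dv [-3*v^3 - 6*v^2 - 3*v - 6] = -9*v^2 - 12*v - 3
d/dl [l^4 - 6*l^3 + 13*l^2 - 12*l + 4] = 4*l^3 - 18*l^2 + 26*l - 12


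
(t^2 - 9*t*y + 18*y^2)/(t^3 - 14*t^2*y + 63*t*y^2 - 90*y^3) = 1/(t - 5*y)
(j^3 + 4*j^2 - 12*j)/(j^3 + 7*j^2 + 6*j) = (j - 2)/(j + 1)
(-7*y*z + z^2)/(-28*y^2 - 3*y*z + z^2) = z/(4*y + z)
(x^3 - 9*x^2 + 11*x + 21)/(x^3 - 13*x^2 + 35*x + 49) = (x - 3)/(x - 7)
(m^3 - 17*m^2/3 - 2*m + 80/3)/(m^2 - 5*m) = m - 2/3 - 16/(3*m)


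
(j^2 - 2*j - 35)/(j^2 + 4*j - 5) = (j - 7)/(j - 1)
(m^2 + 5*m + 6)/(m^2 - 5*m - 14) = (m + 3)/(m - 7)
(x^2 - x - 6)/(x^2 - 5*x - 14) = (x - 3)/(x - 7)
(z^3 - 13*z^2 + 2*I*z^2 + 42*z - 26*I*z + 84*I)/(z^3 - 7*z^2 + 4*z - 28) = (z - 6)/(z - 2*I)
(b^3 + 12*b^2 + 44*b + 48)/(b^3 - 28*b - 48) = (b + 6)/(b - 6)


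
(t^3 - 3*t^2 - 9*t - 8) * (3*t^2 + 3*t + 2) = 3*t^5 - 6*t^4 - 34*t^3 - 57*t^2 - 42*t - 16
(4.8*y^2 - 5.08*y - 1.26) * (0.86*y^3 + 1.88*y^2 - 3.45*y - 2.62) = 4.128*y^5 + 4.6552*y^4 - 27.194*y^3 + 2.5812*y^2 + 17.6566*y + 3.3012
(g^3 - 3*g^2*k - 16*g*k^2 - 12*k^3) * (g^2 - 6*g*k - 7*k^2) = g^5 - 9*g^4*k - 5*g^3*k^2 + 105*g^2*k^3 + 184*g*k^4 + 84*k^5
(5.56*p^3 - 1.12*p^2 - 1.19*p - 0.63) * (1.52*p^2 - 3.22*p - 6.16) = 8.4512*p^5 - 19.6056*p^4 - 32.452*p^3 + 9.7734*p^2 + 9.359*p + 3.8808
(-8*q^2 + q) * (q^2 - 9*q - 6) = -8*q^4 + 73*q^3 + 39*q^2 - 6*q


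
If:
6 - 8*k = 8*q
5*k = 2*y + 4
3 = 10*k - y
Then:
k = 2/15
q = 37/60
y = -5/3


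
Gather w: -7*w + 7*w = 0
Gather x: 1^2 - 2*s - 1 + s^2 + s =s^2 - s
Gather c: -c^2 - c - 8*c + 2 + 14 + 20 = -c^2 - 9*c + 36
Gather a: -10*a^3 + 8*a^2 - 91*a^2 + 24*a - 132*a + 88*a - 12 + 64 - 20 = -10*a^3 - 83*a^2 - 20*a + 32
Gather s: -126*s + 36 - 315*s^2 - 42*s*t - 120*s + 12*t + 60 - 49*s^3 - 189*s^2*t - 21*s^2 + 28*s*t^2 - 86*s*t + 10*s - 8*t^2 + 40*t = -49*s^3 + s^2*(-189*t - 336) + s*(28*t^2 - 128*t - 236) - 8*t^2 + 52*t + 96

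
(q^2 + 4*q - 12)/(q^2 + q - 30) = (q - 2)/(q - 5)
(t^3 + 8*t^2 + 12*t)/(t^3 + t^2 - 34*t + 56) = t*(t^2 + 8*t + 12)/(t^3 + t^2 - 34*t + 56)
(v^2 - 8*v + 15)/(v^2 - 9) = (v - 5)/(v + 3)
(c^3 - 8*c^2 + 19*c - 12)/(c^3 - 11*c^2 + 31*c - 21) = (c - 4)/(c - 7)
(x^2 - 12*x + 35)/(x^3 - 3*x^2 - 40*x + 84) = (x - 5)/(x^2 + 4*x - 12)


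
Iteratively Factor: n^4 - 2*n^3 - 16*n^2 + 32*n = (n)*(n^3 - 2*n^2 - 16*n + 32) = n*(n + 4)*(n^2 - 6*n + 8) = n*(n - 4)*(n + 4)*(n - 2)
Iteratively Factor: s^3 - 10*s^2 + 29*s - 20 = (s - 1)*(s^2 - 9*s + 20) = (s - 4)*(s - 1)*(s - 5)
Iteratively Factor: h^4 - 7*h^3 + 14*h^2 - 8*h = (h - 1)*(h^3 - 6*h^2 + 8*h) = (h - 2)*(h - 1)*(h^2 - 4*h) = h*(h - 2)*(h - 1)*(h - 4)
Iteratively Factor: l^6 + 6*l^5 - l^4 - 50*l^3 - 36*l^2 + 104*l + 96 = (l + 1)*(l^5 + 5*l^4 - 6*l^3 - 44*l^2 + 8*l + 96) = (l + 1)*(l + 4)*(l^4 + l^3 - 10*l^2 - 4*l + 24) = (l - 2)*(l + 1)*(l + 4)*(l^3 + 3*l^2 - 4*l - 12) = (l - 2)^2*(l + 1)*(l + 4)*(l^2 + 5*l + 6) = (l - 2)^2*(l + 1)*(l + 3)*(l + 4)*(l + 2)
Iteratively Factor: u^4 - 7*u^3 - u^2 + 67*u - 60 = (u - 5)*(u^3 - 2*u^2 - 11*u + 12) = (u - 5)*(u + 3)*(u^2 - 5*u + 4) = (u - 5)*(u - 4)*(u + 3)*(u - 1)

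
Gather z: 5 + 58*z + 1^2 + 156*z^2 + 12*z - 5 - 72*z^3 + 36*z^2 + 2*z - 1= -72*z^3 + 192*z^2 + 72*z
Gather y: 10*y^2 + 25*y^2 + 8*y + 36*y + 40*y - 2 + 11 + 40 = 35*y^2 + 84*y + 49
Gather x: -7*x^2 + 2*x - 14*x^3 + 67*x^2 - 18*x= -14*x^3 + 60*x^2 - 16*x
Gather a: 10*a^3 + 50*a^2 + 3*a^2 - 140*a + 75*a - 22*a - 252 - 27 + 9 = 10*a^3 + 53*a^2 - 87*a - 270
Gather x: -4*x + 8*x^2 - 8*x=8*x^2 - 12*x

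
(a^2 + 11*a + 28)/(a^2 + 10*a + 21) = (a + 4)/(a + 3)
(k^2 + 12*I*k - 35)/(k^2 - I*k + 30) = (k + 7*I)/(k - 6*I)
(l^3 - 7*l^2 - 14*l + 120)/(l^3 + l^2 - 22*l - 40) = (l - 6)/(l + 2)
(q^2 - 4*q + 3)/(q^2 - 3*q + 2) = (q - 3)/(q - 2)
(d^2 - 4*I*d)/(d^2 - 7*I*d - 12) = d/(d - 3*I)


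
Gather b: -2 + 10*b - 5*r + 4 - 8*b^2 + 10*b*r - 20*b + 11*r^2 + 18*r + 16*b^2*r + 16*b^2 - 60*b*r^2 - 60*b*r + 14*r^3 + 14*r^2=b^2*(16*r + 8) + b*(-60*r^2 - 50*r - 10) + 14*r^3 + 25*r^2 + 13*r + 2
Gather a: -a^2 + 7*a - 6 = -a^2 + 7*a - 6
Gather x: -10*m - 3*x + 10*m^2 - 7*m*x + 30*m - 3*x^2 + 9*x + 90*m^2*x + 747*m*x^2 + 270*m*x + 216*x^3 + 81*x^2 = 10*m^2 + 20*m + 216*x^3 + x^2*(747*m + 78) + x*(90*m^2 + 263*m + 6)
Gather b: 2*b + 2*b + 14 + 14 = 4*b + 28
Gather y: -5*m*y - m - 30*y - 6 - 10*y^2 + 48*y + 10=-m - 10*y^2 + y*(18 - 5*m) + 4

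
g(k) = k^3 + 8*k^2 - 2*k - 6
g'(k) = 3*k^2 + 16*k - 2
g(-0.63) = -1.81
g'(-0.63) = -10.89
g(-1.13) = 5.03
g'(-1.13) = -16.25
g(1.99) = 29.58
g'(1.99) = 41.72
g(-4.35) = 71.77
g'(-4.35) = -14.83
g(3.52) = 129.70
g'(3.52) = 91.49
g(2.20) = 38.97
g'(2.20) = 47.72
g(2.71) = 67.24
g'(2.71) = 63.39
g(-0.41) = -3.90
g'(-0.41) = -8.06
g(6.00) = 486.00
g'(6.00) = 202.00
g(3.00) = 87.00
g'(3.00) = 73.00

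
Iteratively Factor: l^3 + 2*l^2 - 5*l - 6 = (l - 2)*(l^2 + 4*l + 3) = (l - 2)*(l + 3)*(l + 1)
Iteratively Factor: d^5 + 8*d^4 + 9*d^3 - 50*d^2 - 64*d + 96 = (d - 1)*(d^4 + 9*d^3 + 18*d^2 - 32*d - 96) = (d - 1)*(d + 3)*(d^3 + 6*d^2 - 32) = (d - 1)*(d + 3)*(d + 4)*(d^2 + 2*d - 8) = (d - 2)*(d - 1)*(d + 3)*(d + 4)*(d + 4)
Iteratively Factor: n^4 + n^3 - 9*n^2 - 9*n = (n + 1)*(n^3 - 9*n) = (n - 3)*(n + 1)*(n^2 + 3*n) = n*(n - 3)*(n + 1)*(n + 3)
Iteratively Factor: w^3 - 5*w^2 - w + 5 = (w - 1)*(w^2 - 4*w - 5) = (w - 5)*(w - 1)*(w + 1)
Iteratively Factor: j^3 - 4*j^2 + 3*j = (j - 1)*(j^2 - 3*j) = j*(j - 1)*(j - 3)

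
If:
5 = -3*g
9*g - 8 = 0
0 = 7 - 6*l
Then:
No Solution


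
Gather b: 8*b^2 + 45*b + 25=8*b^2 + 45*b + 25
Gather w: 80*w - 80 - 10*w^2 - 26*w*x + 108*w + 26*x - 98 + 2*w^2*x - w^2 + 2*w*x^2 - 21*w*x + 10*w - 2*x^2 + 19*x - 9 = w^2*(2*x - 11) + w*(2*x^2 - 47*x + 198) - 2*x^2 + 45*x - 187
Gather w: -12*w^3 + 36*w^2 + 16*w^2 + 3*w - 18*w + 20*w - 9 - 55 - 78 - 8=-12*w^3 + 52*w^2 + 5*w - 150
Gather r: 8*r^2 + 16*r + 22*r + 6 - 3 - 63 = 8*r^2 + 38*r - 60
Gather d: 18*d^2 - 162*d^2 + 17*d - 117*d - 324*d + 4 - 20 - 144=-144*d^2 - 424*d - 160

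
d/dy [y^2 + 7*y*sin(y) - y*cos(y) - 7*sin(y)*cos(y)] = y*sin(y) + 7*y*cos(y) + 2*y + 7*sin(y) - cos(y) - 7*cos(2*y)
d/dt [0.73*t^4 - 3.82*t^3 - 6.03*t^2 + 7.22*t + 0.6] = 2.92*t^3 - 11.46*t^2 - 12.06*t + 7.22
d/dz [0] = 0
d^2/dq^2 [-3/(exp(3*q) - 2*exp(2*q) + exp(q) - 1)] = 3*(-2*(3*exp(2*q) - 4*exp(q) + 1)^2*exp(q) + (9*exp(2*q) - 8*exp(q) + 1)*(exp(3*q) - 2*exp(2*q) + exp(q) - 1))*exp(q)/(exp(3*q) - 2*exp(2*q) + exp(q) - 1)^3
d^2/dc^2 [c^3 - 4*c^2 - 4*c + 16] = 6*c - 8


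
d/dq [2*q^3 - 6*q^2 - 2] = 6*q*(q - 2)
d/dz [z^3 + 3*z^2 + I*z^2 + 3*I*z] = 3*z^2 + 2*z*(3 + I) + 3*I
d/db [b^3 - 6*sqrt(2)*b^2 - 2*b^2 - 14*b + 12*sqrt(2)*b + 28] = 3*b^2 - 12*sqrt(2)*b - 4*b - 14 + 12*sqrt(2)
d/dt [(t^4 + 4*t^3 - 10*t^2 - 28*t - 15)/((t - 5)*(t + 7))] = 2*(t^5 + 5*t^4 - 62*t^3 - 206*t^2 + 365*t + 505)/(t^4 + 4*t^3 - 66*t^2 - 140*t + 1225)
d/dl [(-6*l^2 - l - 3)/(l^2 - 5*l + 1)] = (31*l^2 - 6*l - 16)/(l^4 - 10*l^3 + 27*l^2 - 10*l + 1)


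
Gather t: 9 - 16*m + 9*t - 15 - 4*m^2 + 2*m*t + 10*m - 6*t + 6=-4*m^2 - 6*m + t*(2*m + 3)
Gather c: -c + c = 0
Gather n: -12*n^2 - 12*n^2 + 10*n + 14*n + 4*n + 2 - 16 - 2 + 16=-24*n^2 + 28*n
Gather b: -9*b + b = -8*b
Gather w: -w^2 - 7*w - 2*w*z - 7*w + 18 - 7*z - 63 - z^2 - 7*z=-w^2 + w*(-2*z - 14) - z^2 - 14*z - 45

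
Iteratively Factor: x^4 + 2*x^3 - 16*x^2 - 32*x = (x + 2)*(x^3 - 16*x) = (x - 4)*(x + 2)*(x^2 + 4*x) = x*(x - 4)*(x + 2)*(x + 4)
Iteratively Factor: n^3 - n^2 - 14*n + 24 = (n + 4)*(n^2 - 5*n + 6) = (n - 3)*(n + 4)*(n - 2)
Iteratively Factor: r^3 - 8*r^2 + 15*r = (r)*(r^2 - 8*r + 15) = r*(r - 3)*(r - 5)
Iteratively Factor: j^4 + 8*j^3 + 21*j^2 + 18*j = (j + 2)*(j^3 + 6*j^2 + 9*j) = j*(j + 2)*(j^2 + 6*j + 9) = j*(j + 2)*(j + 3)*(j + 3)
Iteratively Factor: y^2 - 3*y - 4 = (y - 4)*(y + 1)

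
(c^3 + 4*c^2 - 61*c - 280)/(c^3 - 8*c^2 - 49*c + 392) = (c + 5)/(c - 7)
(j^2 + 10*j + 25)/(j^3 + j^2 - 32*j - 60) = (j + 5)/(j^2 - 4*j - 12)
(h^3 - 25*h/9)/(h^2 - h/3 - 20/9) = h*(3*h + 5)/(3*h + 4)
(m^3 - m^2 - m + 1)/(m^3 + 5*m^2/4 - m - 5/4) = 4*(m - 1)/(4*m + 5)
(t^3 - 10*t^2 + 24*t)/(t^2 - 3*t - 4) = t*(t - 6)/(t + 1)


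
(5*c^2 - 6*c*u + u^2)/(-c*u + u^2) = (-5*c + u)/u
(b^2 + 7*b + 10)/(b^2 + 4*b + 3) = (b^2 + 7*b + 10)/(b^2 + 4*b + 3)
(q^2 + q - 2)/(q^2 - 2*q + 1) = (q + 2)/(q - 1)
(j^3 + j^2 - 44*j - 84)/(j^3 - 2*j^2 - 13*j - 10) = (j^2 - j - 42)/(j^2 - 4*j - 5)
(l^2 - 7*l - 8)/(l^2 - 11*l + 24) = (l + 1)/(l - 3)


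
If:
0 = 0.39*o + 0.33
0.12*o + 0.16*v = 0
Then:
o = -0.85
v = 0.63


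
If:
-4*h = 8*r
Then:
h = -2*r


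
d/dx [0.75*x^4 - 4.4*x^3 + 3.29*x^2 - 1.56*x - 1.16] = 3.0*x^3 - 13.2*x^2 + 6.58*x - 1.56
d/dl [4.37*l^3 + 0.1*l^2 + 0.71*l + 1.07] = 13.11*l^2 + 0.2*l + 0.71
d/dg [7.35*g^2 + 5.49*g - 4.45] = 14.7*g + 5.49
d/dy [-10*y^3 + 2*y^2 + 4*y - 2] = -30*y^2 + 4*y + 4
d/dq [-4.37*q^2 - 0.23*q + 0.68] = -8.74*q - 0.23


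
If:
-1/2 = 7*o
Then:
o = -1/14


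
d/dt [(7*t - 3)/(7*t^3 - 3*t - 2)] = (49*t^3 - 21*t - 3*(7*t - 3)*(7*t^2 - 1) - 14)/(-7*t^3 + 3*t + 2)^2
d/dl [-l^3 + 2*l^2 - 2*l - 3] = -3*l^2 + 4*l - 2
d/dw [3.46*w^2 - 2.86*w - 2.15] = 6.92*w - 2.86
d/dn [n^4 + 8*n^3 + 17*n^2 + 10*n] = 4*n^3 + 24*n^2 + 34*n + 10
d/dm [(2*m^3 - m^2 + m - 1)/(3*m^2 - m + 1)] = 2*m*(3*m^3 - 2*m^2 + 2*m + 2)/(9*m^4 - 6*m^3 + 7*m^2 - 2*m + 1)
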